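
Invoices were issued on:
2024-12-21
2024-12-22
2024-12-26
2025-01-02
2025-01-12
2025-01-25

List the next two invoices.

2025-02-10, 2025-03-01

The spacing grows by 3 each time: 1, 4, 7, 10, 13 days.
Next gap: 16 days. 2025-01-25 + 16 days = 2025-02-10.
Next gap: 19 days. 2025-02-10 + 19 days = 2025-03-01.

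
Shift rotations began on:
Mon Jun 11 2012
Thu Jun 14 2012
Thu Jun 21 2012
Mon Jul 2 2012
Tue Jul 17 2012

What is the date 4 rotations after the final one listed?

The spacing grows by 4 each time: 3, 7, 11, 15 days.
Next gap: 19 days. Tue Jul 17 2012 + 19 days = Sun Aug 5 2012.
Next gap: 23 days. Sun Aug 5 2012 + 23 days = Tue Aug 28 2012.
Next gap: 27 days. Tue Aug 28 2012 + 27 days = Mon Sep 24 2012.
Next gap: 31 days. Mon Sep 24 2012 + 31 days = Thu Oct 25 2012.

Thu Oct 25 2012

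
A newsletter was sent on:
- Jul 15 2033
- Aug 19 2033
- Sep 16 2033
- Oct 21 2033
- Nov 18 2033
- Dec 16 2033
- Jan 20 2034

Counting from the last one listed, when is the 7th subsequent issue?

Aug 18 2034

Gaps: 35, 28, 35, 28, 28, 35 days — a mix of 28 and 35. Every date is a Friday.
Each is the 3rd Friday of its month.
February 2034 — 3rd Friday is Feb 17 2034.
March 2034 — 3rd Friday is Mar 17 2034.
3rd Friday of April 2034: Apr 21 2034.
3rd Friday of May 2034: May 19 2034.
June 2034 — 3rd Friday is Jun 16 2034.
July 2034 — 3rd Friday is Jul 21 2034.
August 2034 — 3rd Friday is Aug 18 2034.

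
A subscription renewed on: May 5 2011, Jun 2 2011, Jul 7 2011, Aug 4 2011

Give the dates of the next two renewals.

These are Thursdays at 28- or 35-day spacing (28, 35, 28).
The pattern: 1st Thursday of the month.
September 2011 — 1st Thursday is Sep 1 2011.
1st Thursday of October 2011: Oct 6 2011.

Sep 1 2011, Oct 6 2011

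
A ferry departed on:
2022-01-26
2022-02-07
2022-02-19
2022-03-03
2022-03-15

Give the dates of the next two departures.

Gaps between consecutive events: 12, 12, 12, 12 days — a constant 12-day interval.
2022-03-15 + 12 days = 2022-03-27.
2022-03-27 + 12 days = 2022-04-08.

2022-03-27, 2022-04-08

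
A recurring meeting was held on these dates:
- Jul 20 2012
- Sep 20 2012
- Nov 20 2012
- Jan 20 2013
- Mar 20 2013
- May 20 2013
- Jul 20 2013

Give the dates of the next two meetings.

Gaps: 62, 61, 61, 59, 61, 61 days — not constant. Every event is on the 20th of the month.
Pattern: the 20th of every 2 months.
Next: September 2013 → Sep 20 2013.
Next: November 2013 → Nov 20 2013.

Sep 20 2013, Nov 20 2013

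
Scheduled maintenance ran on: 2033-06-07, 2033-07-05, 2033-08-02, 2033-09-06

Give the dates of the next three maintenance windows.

All dates are Tuesdays, 28, 28, 35 days apart.
Specifically, the 1st Tuesday of each month.
1st Tuesday of October 2033: 2033-10-04.
November 2033 — 1st Tuesday is 2033-11-01.
December 2033 — 1st Tuesday is 2033-12-06.

2033-10-04, 2033-11-01, 2033-12-06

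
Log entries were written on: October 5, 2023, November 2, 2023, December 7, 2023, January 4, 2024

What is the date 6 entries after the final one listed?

July 4, 2024

Gaps: 28, 35, 28 days — a mix of 28 and 35. Every date is a Thursday.
Each is the 1st Thursday of its month.
1st Thursday of February 2024: February 1, 2024.
March 2024 — 1st Thursday is March 7, 2024.
April 2024 — 1st Thursday is April 4, 2024.
1st Thursday of May 2024: May 2, 2024.
June 2024 — 1st Thursday is June 6, 2024.
1st Thursday of July 2024: July 4, 2024.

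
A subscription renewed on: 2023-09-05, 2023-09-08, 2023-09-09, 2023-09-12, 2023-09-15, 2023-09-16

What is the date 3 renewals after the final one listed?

The gap pattern 3, 1, 3, 3, 1 repeats every 3 events.
These are the Tuesdays, Fridays and Saturdays of each week.
Next Tuesday: 2023-09-19.
Next Friday: 2023-09-22.
The following Saturday is 2023-09-23.

2023-09-23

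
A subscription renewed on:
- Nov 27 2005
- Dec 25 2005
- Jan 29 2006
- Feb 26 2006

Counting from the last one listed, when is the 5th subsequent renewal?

All Sundays; the gaps (28, 35, 28) vary with month length.
This is the last Sunday of each month.
Last Sunday of March 2006: Mar 26 2006.
Last Sunday of April 2006: Apr 30 2006.
Last Sunday of May 2006: May 28 2006.
Last Sunday of June 2006: Jun 25 2006.
Last Sunday of July 2006: Jul 30 2006.

Jul 30 2006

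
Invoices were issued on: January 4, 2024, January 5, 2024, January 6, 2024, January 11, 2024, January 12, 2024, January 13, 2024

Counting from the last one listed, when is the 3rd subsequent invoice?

Gaps: 1, 1, 5, 1, 1 days — not constant, but cyclic with period 3.
The events fall on every Thursday, Friday and Saturday.
Next Thursday: January 18, 2024.
The following Friday is January 19, 2024.
Next Saturday: January 20, 2024.

January 20, 2024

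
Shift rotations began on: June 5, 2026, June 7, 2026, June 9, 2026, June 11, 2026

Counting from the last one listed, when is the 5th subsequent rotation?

The spacing is 2, 2, 2 days — always 2 days.
June 11, 2026 + 2 days = June 13, 2026.
June 13, 2026 + 2 days = June 15, 2026.
June 15, 2026 + 2 days = June 17, 2026.
June 17, 2026 + 2 days = June 19, 2026.
June 19, 2026 + 2 days = June 21, 2026.

June 21, 2026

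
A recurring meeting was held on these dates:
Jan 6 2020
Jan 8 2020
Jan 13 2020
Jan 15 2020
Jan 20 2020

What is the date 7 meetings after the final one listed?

Feb 12 2020

Every event lands on a Monday or Wednesday (gaps cycle 2, 5, 2, 5).
So the schedule is: every Monday and Wednesday.
The following Wednesday is Jan 22 2020.
Next Monday: Jan 27 2020.
Next Wednesday: Jan 29 2020.
Next Monday: Feb 3 2020.
The following Wednesday is Feb 5 2020.
Next Monday: Feb 10 2020.
The following Wednesday is Feb 12 2020.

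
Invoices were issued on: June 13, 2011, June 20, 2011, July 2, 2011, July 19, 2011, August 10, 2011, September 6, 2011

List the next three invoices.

Intervals are 7, 12, 17, 22, 27 days — an arithmetic progression with common difference 5.
Next gap: 32 days. September 6, 2011 + 32 days = October 8, 2011.
Next gap: 37 days. October 8, 2011 + 37 days = November 14, 2011.
Next gap: 42 days. November 14, 2011 + 42 days = December 26, 2011.

October 8, 2011; November 14, 2011; December 26, 2011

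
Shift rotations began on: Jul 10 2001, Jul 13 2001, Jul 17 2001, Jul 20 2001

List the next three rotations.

Jul 24 2001, Jul 27 2001, Jul 31 2001

Gaps: 3, 4, 3 days — not constant, but cyclic with period 2.
The events fall on every Tuesday and Friday.
The following Tuesday is Jul 24 2001.
Next Friday: Jul 27 2001.
The following Tuesday is Jul 31 2001.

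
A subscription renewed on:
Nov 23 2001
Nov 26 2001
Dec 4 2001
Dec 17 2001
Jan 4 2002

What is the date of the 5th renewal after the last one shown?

Intervals are 3, 8, 13, 18 days — an arithmetic progression with common difference 5.
Next gap: 23 days. Jan 4 2002 + 23 days = Jan 27 2002.
Next gap: 28 days. Jan 27 2002 + 28 days = Feb 24 2002.
Next gap: 33 days. Feb 24 2002 + 33 days = Mar 29 2002.
Next gap: 38 days. Mar 29 2002 + 38 days = May 6 2002.
Next gap: 43 days. May 6 2002 + 43 days = Jun 18 2002.

Jun 18 2002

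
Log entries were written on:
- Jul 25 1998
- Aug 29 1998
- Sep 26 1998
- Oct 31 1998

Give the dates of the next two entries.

These are Saturdays with 35, 28, 35-day gaps.
Each is the final Saturday of its month — Aug 29 1998 is past the 28th, so '4th Saturday' doesn't fit.
Last Saturday of November 1998: Nov 28 1998.
Last Saturday of December 1998: Dec 26 1998.

Nov 28 1998, Dec 26 1998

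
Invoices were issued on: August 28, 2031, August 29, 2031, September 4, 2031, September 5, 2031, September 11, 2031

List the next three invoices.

The gap pattern 1, 6, 1, 6 repeats every 2 events.
These are the Thursdays and Fridays of each week.
The following Friday is September 12, 2031.
The following Thursday is September 18, 2031.
The following Friday is September 19, 2031.

September 12, 2031; September 18, 2031; September 19, 2031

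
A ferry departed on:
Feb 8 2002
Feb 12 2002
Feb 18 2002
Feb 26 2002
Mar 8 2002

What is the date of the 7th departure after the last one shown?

The spacing grows by 2 each time: 4, 6, 8, 10 days.
Next gap: 12 days. Mar 8 2002 + 12 days = Mar 20 2002.
Next gap: 14 days. Mar 20 2002 + 14 days = Apr 3 2002.
Next gap: 16 days. Apr 3 2002 + 16 days = Apr 19 2002.
Next gap: 18 days. Apr 19 2002 + 18 days = May 7 2002.
Next gap: 20 days. May 7 2002 + 20 days = May 27 2002.
Next gap: 22 days. May 27 2002 + 22 days = Jun 18 2002.
Next gap: 24 days. Jun 18 2002 + 24 days = Jul 12 2002.

Jul 12 2002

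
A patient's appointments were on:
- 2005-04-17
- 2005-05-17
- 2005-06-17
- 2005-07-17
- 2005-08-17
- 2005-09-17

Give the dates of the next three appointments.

2005-10-17, 2005-11-17, 2005-12-17

Each date is the 17th; the gaps (30, 31, 30, 31, 31) track the month lengths.
The rule is the 17th of each month.
October 2005: 2005-10-17.
November 2005: 2005-11-17.
December 2005: 2005-12-17.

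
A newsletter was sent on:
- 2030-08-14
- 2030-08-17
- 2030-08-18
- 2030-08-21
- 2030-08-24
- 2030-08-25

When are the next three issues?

Every event lands on a Wednesday or Saturday or Sunday (gaps cycle 3, 1, 3, 3, 1).
So the schedule is: every Wednesday, Saturday and Sunday.
The following Wednesday is 2030-08-28.
The following Saturday is 2030-08-31.
The following Sunday is 2030-09-01.

2030-08-28, 2030-08-31, 2030-09-01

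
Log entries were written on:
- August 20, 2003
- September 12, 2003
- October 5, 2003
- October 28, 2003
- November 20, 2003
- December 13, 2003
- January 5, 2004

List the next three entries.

January 28, 2004; February 20, 2004; March 14, 2004

Every event comes 23 days after the last (23, 23, 23, 23, 23, 23).
January 5, 2004 + 23 days = January 28, 2004.
January 28, 2004 + 23 days = February 20, 2004.
February 20, 2004 + 23 days = March 14, 2004.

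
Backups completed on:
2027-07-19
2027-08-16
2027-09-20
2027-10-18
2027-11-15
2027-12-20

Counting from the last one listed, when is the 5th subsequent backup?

2028-05-15

Gaps: 28, 35, 28, 28, 35 days — a mix of 28 and 35. Every date is a Monday.
Each is the 3rd Monday of its month.
January 2028 — 3rd Monday is 2028-01-17.
February 2028 — 3rd Monday is 2028-02-21.
March 2028 — 3rd Monday is 2028-03-20.
3rd Monday of April 2028: 2028-04-17.
May 2028 — 3rd Monday is 2028-05-15.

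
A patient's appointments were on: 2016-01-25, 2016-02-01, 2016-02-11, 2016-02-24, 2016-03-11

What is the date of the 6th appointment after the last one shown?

2016-08-17

The spacing grows by 3 each time: 7, 10, 13, 16 days.
Next gap: 19 days. 2016-03-11 + 19 days = 2016-03-30.
Next gap: 22 days. 2016-03-30 + 22 days = 2016-04-21.
Next gap: 25 days. 2016-04-21 + 25 days = 2016-05-16.
Next gap: 28 days. 2016-05-16 + 28 days = 2016-06-13.
Next gap: 31 days. 2016-06-13 + 31 days = 2016-07-14.
Next gap: 34 days. 2016-07-14 + 34 days = 2016-08-17.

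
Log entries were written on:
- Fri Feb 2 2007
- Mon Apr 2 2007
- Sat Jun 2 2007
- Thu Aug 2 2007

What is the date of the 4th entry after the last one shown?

Gaps: 59, 61, 61 days — not constant. Every event is on the 2nd of the month.
Pattern: the 2nd of every 2 months.
October 2007: Tue Oct 2 2007.
December 2007: Sun Dec 2 2007.
February 2008: Sat Feb 2 2008.
April 2008: Wed Apr 2 2008.

Wed Apr 2 2008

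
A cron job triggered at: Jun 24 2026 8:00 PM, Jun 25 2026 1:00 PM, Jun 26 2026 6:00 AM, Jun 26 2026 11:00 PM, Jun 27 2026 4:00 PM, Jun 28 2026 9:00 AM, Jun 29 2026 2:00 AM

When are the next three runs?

Gaps: 17, 17, 17, 17, 17, 17 hours — each event is 17 hours after the previous one.
Jun 29 2026 2:00 AM + 17 h = Jun 29 2026 7:00 PM.
Jun 29 2026 7:00 PM + 17 h = Jun 30 2026 12:00 PM.
Jun 30 2026 12:00 PM + 17 h = Jul 1 2026 5:00 AM.

Jun 29 2026 7:00 PM, Jun 30 2026 12:00 PM, Jul 1 2026 5:00 AM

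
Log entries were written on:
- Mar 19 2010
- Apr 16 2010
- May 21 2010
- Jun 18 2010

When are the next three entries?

Jul 16 2010, Aug 20 2010, Sep 17 2010

These are Fridays at 28- or 35-day spacing (28, 35, 28).
The pattern: 3rd Friday of the month.
July 2010 — 3rd Friday is Jul 16 2010.
3rd Friday of August 2010: Aug 20 2010.
3rd Friday of September 2010: Sep 17 2010.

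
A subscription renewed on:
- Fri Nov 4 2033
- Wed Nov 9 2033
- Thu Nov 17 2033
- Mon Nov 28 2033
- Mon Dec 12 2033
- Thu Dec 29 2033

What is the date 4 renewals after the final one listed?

The spacing grows by 3 each time: 5, 8, 11, 14, 17 days.
Next gap: 20 days. Thu Dec 29 2033 + 20 days = Wed Jan 18 2034.
Next gap: 23 days. Wed Jan 18 2034 + 23 days = Fri Feb 10 2034.
Next gap: 26 days. Fri Feb 10 2034 + 26 days = Wed Mar 8 2034.
Next gap: 29 days. Wed Mar 8 2034 + 29 days = Thu Apr 6 2034.

Thu Apr 6 2034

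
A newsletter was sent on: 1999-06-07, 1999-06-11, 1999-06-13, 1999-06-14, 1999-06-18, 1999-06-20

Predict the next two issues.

1999-06-21, 1999-06-25

The gap pattern 4, 2, 1, 4, 2 repeats every 3 events.
These are the Mondays, Fridays and Sundays of each week.
Next Monday: 1999-06-21.
The following Friday is 1999-06-25.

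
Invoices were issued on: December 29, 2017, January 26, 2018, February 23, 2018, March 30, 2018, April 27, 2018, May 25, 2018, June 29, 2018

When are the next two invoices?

July 27, 2018; August 31, 2018

Every date is a Friday; gaps 28, 28, 35, 28, 28, 35 days.
Each is the last Friday of its month (at least one falls on the 29th or later, ruling out '4th Friday').
July 2018 ends with Friday July 27, 2018.
Last Friday of August 2018: August 31, 2018.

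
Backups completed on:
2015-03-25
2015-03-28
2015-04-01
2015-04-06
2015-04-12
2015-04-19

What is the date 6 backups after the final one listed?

The spacing grows by 1 each time: 3, 4, 5, 6, 7 days.
Next gap: 8 days. 2015-04-19 + 8 days = 2015-04-27.
Next gap: 9 days. 2015-04-27 + 9 days = 2015-05-06.
Next gap: 10 days. 2015-05-06 + 10 days = 2015-05-16.
Next gap: 11 days. 2015-05-16 + 11 days = 2015-05-27.
Next gap: 12 days. 2015-05-27 + 12 days = 2015-06-08.
Next gap: 13 days. 2015-06-08 + 13 days = 2015-06-21.

2015-06-21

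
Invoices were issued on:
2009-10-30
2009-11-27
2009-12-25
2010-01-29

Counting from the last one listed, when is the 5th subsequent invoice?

2010-06-25

Every date is a Friday; gaps 28, 28, 35 days.
Each is the last Friday of its month (at least one falls on the 29th or later, ruling out '4th Friday').
Last Friday of February 2010: 2010-02-26.
Last Friday of March 2010: 2010-03-26.
April 2010 ends with Friday 2010-04-30.
Last Friday of May 2010: 2010-05-28.
Last Friday of June 2010: 2010-06-25.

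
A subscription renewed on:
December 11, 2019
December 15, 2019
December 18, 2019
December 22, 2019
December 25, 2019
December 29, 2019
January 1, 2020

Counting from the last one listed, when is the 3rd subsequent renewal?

January 12, 2020

Every event lands on a Wednesday or Sunday (gaps cycle 4, 3, 4, 3, 4, 3).
So the schedule is: every Wednesday and Sunday.
The following Sunday is January 5, 2020.
The following Wednesday is January 8, 2020.
Next Sunday: January 12, 2020.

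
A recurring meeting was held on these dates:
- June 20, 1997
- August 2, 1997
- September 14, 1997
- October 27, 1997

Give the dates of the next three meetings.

December 9, 1997; January 21, 1998; March 5, 1998

The spacing is 43, 43, 43 days — always 43 days.
October 27, 1997 + 43 days = December 9, 1997.
December 9, 1997 + 43 days = January 21, 1998.
January 21, 1998 + 43 days = March 5, 1998.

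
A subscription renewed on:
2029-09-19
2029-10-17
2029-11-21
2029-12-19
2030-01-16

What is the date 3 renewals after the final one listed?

2030-04-17

All dates are Wednesdays, 28, 35, 28, 28 days apart.
Specifically, the 3rd Wednesday of each month.
February 2030 — 3rd Wednesday is 2030-02-20.
3rd Wednesday of March 2030: 2030-03-20.
April 2030 — 3rd Wednesday is 2030-04-17.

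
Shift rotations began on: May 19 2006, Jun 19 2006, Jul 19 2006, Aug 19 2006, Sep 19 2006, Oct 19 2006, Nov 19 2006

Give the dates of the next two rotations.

Dec 19 2006, Jan 19 2007

Each date is the 19th; the gaps (31, 30, 31, 31, 30, 31) track the month lengths.
The rule is the 19th of each month.
December 2006: Dec 19 2006.
Next: January 2007 → Jan 19 2007.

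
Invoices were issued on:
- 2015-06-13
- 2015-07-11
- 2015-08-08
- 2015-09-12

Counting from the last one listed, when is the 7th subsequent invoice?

All dates are Saturdays, 28, 28, 35 days apart.
Specifically, the 2nd Saturday of each month.
October 2015 — 2nd Saturday is 2015-10-10.
2nd Saturday of November 2015: 2015-11-14.
2nd Saturday of December 2015: 2015-12-12.
2nd Saturday of January 2016: 2016-01-09.
February 2016 — 2nd Saturday is 2016-02-13.
2nd Saturday of March 2016: 2016-03-12.
April 2016 — 2nd Saturday is 2016-04-09.

2016-04-09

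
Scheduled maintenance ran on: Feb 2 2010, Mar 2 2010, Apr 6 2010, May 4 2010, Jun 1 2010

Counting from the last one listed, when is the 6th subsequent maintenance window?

Dec 7 2010

All dates are Tuesdays, 28, 35, 28, 28 days apart.
Specifically, the 1st Tuesday of each month.
July 2010 — 1st Tuesday is Jul 6 2010.
1st Tuesday of August 2010: Aug 3 2010.
1st Tuesday of September 2010: Sep 7 2010.
October 2010 — 1st Tuesday is Oct 5 2010.
November 2010 — 1st Tuesday is Nov 2 2010.
December 2010 — 1st Tuesday is Dec 7 2010.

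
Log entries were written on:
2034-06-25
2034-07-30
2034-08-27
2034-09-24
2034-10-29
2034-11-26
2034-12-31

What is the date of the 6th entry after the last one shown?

2035-06-24

Every date is a Sunday; gaps 35, 28, 28, 35, 28, 35 days.
Each is the last Sunday of its month (at least one falls on the 29th or later, ruling out '4th Sunday').
January 2035 ends with Sunday 2035-01-28.
February 2035 ends with Sunday 2035-02-25.
March 2035 ends with Sunday 2035-03-25.
Last Sunday of April 2035: 2035-04-29.
Last Sunday of May 2035: 2035-05-27.
June 2035 ends with Sunday 2035-06-24.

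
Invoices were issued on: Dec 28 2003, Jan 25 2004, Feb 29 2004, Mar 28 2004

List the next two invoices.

These are Sundays with 28, 35, 28-day gaps.
Each is the final Sunday of its month — Feb 29 2004 is past the 28th, so '4th Sunday' doesn't fit.
Last Sunday of April 2004: Apr 25 2004.
May 2004 ends with Sunday May 30 2004.

Apr 25 2004, May 30 2004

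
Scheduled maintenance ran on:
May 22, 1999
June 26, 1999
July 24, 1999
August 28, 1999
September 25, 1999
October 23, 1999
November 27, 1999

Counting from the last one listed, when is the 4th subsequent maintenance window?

These are Saturdays at 28- or 35-day spacing (35, 28, 35, 28, 28, 35).
The pattern: 4th Saturday of the month.
4th Saturday of December 1999: December 25, 1999.
January 2000 — 4th Saturday is January 22, 2000.
February 2000 — 4th Saturday is February 26, 2000.
4th Saturday of March 2000: March 25, 2000.

March 25, 2000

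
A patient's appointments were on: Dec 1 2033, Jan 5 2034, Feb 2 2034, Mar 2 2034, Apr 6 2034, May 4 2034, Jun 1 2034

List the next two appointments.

Jul 6 2034, Aug 3 2034

All dates are Thursdays, 35, 28, 28, 35, 28, 28 days apart.
Specifically, the 1st Thursday of each month.
1st Thursday of July 2034: Jul 6 2034.
1st Thursday of August 2034: Aug 3 2034.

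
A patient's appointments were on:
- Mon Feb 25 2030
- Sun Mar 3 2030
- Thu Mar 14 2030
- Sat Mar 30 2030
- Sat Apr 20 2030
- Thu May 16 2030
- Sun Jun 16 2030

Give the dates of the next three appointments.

Intervals are 6, 11, 16, 21, 26, 31 days — an arithmetic progression with common difference 5.
Next gap: 36 days. Sun Jun 16 2030 + 36 days = Mon Jul 22 2030.
Next gap: 41 days. Mon Jul 22 2030 + 41 days = Sun Sep 1 2030.
Next gap: 46 days. Sun Sep 1 2030 + 46 days = Thu Oct 17 2030.

Mon Jul 22 2030, Sun Sep 1 2030, Thu Oct 17 2030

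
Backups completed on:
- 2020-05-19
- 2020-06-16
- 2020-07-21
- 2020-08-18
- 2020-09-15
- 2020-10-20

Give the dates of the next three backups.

Gaps: 28, 35, 28, 28, 35 days — a mix of 28 and 35. Every date is a Tuesday.
Each is the 3rd Tuesday of its month.
November 2020 — 3rd Tuesday is 2020-11-17.
3rd Tuesday of December 2020: 2020-12-15.
January 2021 — 3rd Tuesday is 2021-01-19.

2020-11-17, 2020-12-15, 2021-01-19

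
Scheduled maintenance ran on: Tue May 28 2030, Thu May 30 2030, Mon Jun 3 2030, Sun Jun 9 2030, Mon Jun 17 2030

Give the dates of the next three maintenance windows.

Thu Jun 27 2030, Tue Jul 9 2030, Tue Jul 23 2030

The spacing grows by 2 each time: 2, 4, 6, 8 days.
Next gap: 10 days. Mon Jun 17 2030 + 10 days = Thu Jun 27 2030.
Next gap: 12 days. Thu Jun 27 2030 + 12 days = Tue Jul 9 2030.
Next gap: 14 days. Tue Jul 9 2030 + 14 days = Tue Jul 23 2030.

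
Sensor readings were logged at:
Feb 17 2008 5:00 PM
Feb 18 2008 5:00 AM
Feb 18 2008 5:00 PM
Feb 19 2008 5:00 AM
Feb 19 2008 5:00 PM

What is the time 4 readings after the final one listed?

Feb 21 2008 5:00 PM

Spacing: 12, 12, 12, 12 h — constant 12 h.
Feb 19 2008 5:00 PM + 12 h = Feb 20 2008 5:00 AM.
Feb 20 2008 5:00 AM + 12 h = Feb 20 2008 5:00 PM.
Feb 20 2008 5:00 PM + 12 h = Feb 21 2008 5:00 AM.
Feb 21 2008 5:00 AM + 12 h = Feb 21 2008 5:00 PM.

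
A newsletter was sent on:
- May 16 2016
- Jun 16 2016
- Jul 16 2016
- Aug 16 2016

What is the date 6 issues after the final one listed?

Feb 16 2017

The day-of-month is always 16 (31, 30, 31 days between events).
So this recurs on the 16th of each month.
Next: September 2016 → Sep 16 2016.
October 2016: Oct 16 2016.
November 2016: Nov 16 2016.
December 2016: Dec 16 2016.
Next: January 2017 → Jan 16 2017.
February 2017: Feb 16 2017.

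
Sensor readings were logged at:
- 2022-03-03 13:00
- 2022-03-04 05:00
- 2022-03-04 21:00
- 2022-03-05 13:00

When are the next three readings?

The interval is a steady 16 hours (16, 16, 16).
2022-03-05 13:00 + 16 h = 2022-03-06 05:00.
2022-03-06 05:00 + 16 h = 2022-03-06 21:00.
2022-03-06 21:00 + 16 h = 2022-03-07 13:00.

2022-03-06 05:00, 2022-03-06 21:00, 2022-03-07 13:00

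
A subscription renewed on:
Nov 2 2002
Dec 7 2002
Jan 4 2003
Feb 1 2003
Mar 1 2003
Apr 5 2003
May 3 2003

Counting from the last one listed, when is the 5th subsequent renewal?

Gaps: 35, 28, 28, 28, 35, 28 days — a mix of 28 and 35. Every date is a Saturday.
Each is the 1st Saturday of its month.
June 2003 — 1st Saturday is Jun 7 2003.
1st Saturday of July 2003: Jul 5 2003.
August 2003 — 1st Saturday is Aug 2 2003.
September 2003 — 1st Saturday is Sep 6 2003.
1st Saturday of October 2003: Oct 4 2003.

Oct 4 2003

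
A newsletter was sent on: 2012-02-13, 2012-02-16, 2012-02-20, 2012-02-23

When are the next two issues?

Gaps: 3, 4, 3 days — not constant, but cyclic with period 2.
The events fall on every Monday and Thursday.
The following Monday is 2012-02-27.
Next Thursday: 2012-03-01.

2012-02-27, 2012-03-01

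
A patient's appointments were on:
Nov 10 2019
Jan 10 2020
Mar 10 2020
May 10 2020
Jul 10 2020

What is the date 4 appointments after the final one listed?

Mar 10 2021

Gaps: 61, 60, 61, 61 days — not constant. Every event is on the 10th of the month.
Pattern: the 10th of every 2 months.
September 2020: Sep 10 2020.
November 2020: Nov 10 2020.
January 2021: Jan 10 2021.
Next: March 2021 → Mar 10 2021.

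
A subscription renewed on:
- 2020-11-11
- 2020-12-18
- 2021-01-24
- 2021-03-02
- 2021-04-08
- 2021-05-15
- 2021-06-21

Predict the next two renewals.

The spacing is 37, 37, 37, 37, 37, 37 days — always 37 days.
2021-06-21 + 37 days = 2021-07-28.
2021-07-28 + 37 days = 2021-09-03.

2021-07-28, 2021-09-03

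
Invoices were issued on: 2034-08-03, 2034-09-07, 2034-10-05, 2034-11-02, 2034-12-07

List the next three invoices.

These are Thursdays at 28- or 35-day spacing (35, 28, 28, 35).
The pattern: 1st Thursday of the month.
1st Thursday of January 2035: 2035-01-04.
February 2035 — 1st Thursday is 2035-02-01.
March 2035 — 1st Thursday is 2035-03-01.

2035-01-04, 2035-02-01, 2035-03-01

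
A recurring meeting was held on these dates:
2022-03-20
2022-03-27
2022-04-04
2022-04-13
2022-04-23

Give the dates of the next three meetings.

Intervals are 7, 8, 9, 10 days — an arithmetic progression with common difference 1.
Next gap: 11 days. 2022-04-23 + 11 days = 2022-05-04.
Next gap: 12 days. 2022-05-04 + 12 days = 2022-05-16.
Next gap: 13 days. 2022-05-16 + 13 days = 2022-05-29.

2022-05-04, 2022-05-16, 2022-05-29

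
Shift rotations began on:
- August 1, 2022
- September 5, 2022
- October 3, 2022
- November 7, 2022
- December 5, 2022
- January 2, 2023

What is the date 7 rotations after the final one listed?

All dates are Mondays, 35, 28, 35, 28, 28 days apart.
Specifically, the 1st Monday of each month.
February 2023 — 1st Monday is February 6, 2023.
1st Monday of March 2023: March 6, 2023.
April 2023 — 1st Monday is April 3, 2023.
May 2023 — 1st Monday is May 1, 2023.
1st Monday of June 2023: June 5, 2023.
July 2023 — 1st Monday is July 3, 2023.
1st Monday of August 2023: August 7, 2023.

August 7, 2023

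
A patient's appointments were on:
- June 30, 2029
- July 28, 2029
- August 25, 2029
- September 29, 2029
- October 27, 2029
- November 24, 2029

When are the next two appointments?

December 29, 2029; January 26, 2030

All Saturdays; the gaps (28, 28, 35, 28, 28) vary with month length.
This is the last Saturday of each month.
Last Saturday of December 2029: December 29, 2029.
Last Saturday of January 2030: January 26, 2030.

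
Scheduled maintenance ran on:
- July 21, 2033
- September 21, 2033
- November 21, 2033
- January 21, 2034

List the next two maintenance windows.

March 21, 2034; May 21, 2034

Gaps: 62, 61, 61 days — not constant. Every event is on the 21st of the month.
Pattern: the 21st of every 2 months.
Next: March 2034 → March 21, 2034.
May 2034: May 21, 2034.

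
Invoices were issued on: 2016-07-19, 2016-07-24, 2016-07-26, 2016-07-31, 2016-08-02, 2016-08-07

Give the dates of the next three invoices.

2016-08-09, 2016-08-14, 2016-08-16

Every event lands on a Tuesday or Sunday (gaps cycle 5, 2, 5, 2, 5).
So the schedule is: every Tuesday and Sunday.
The following Tuesday is 2016-08-09.
Next Sunday: 2016-08-14.
Next Tuesday: 2016-08-16.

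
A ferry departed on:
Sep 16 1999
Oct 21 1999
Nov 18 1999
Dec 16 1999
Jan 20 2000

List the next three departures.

All dates are Thursdays, 35, 28, 28, 35 days apart.
Specifically, the 3rd Thursday of each month.
February 2000 — 3rd Thursday is Feb 17 2000.
March 2000 — 3rd Thursday is Mar 16 2000.
3rd Thursday of April 2000: Apr 20 2000.

Feb 17 2000, Mar 16 2000, Apr 20 2000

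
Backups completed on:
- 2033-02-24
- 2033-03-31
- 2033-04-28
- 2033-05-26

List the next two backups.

These are Thursdays with 35, 28, 28-day gaps.
Each is the final Thursday of its month — 2033-03-31 is past the 28th, so '4th Thursday' doesn't fit.
June 2033 ends with Thursday 2033-06-30.
July 2033 ends with Thursday 2033-07-28.

2033-06-30, 2033-07-28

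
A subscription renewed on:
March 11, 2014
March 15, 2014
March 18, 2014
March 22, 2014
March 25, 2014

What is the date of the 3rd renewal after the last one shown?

Every event lands on a Tuesday or Saturday (gaps cycle 4, 3, 4, 3).
So the schedule is: every Tuesday and Saturday.
Next Saturday: March 29, 2014.
The following Tuesday is April 1, 2014.
Next Saturday: April 5, 2014.

April 5, 2014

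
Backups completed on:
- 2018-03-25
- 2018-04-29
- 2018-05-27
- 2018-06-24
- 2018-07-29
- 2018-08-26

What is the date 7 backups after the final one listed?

2019-03-31

All Sundays; the gaps (35, 28, 28, 35, 28) vary with month length.
This is the last Sunday of each month.
September 2018 ends with Sunday 2018-09-30.
Last Sunday of October 2018: 2018-10-28.
Last Sunday of November 2018: 2018-11-25.
December 2018 ends with Sunday 2018-12-30.
January 2019 ends with Sunday 2019-01-27.
Last Sunday of February 2019: 2019-02-24.
March 2019 ends with Sunday 2019-03-31.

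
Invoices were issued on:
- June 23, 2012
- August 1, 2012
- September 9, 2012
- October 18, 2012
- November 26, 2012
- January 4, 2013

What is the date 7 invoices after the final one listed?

October 4, 2013

Gaps between consecutive events: 39, 39, 39, 39, 39 days — a constant 39-day interval.
January 4, 2013 + 39 days = February 12, 2013.
February 12, 2013 + 39 days = March 23, 2013.
March 23, 2013 + 39 days = May 1, 2013.
May 1, 2013 + 39 days = June 9, 2013.
June 9, 2013 + 39 days = July 18, 2013.
July 18, 2013 + 39 days = August 26, 2013.
August 26, 2013 + 39 days = October 4, 2013.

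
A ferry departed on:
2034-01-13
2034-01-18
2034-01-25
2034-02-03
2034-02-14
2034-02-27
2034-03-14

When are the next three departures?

Gaps: 5, 7, 9, 11, 13, 15 days — each gap is 2 larger than the previous one.
Next gap: 17 days. 2034-03-14 + 17 days = 2034-03-31.
Next gap: 19 days. 2034-03-31 + 19 days = 2034-04-19.
Next gap: 21 days. 2034-04-19 + 21 days = 2034-05-10.

2034-03-31, 2034-04-19, 2034-05-10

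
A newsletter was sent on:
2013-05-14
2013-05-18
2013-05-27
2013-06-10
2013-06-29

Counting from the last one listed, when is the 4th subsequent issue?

Gaps: 4, 9, 14, 19 days — each gap is 5 larger than the previous one.
Next gap: 24 days. 2013-06-29 + 24 days = 2013-07-23.
Next gap: 29 days. 2013-07-23 + 29 days = 2013-08-21.
Next gap: 34 days. 2013-08-21 + 34 days = 2013-09-24.
Next gap: 39 days. 2013-09-24 + 39 days = 2013-11-02.

2013-11-02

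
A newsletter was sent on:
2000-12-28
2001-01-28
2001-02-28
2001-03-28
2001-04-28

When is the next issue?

The day-of-month is always 28 (31, 31, 28, 31 days between events).
So this recurs on the 28th of each month.
Next: May 2001 → 2001-05-28.

2001-05-28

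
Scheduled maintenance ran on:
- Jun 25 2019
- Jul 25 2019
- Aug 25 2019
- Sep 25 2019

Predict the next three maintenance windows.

Oct 25 2019, Nov 25 2019, Dec 25 2019

Each date is the 25th; the gaps (30, 31, 31) track the month lengths.
The rule is the 25th of each month.
Next: October 2019 → Oct 25 2019.
November 2019: Nov 25 2019.
Next: December 2019 → Dec 25 2019.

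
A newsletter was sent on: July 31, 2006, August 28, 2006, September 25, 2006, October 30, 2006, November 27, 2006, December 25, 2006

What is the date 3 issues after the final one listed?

These are Mondays with 28, 28, 35, 28, 28-day gaps.
Each is the final Monday of its month — July 31, 2006 is past the 28th, so '4th Monday' doesn't fit.
January 2007 ends with Monday January 29, 2007.
February 2007 ends with Monday February 26, 2007.
March 2007 ends with Monday March 26, 2007.

March 26, 2007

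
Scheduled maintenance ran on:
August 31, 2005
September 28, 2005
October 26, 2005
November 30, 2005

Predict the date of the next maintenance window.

These are Wednesdays with 28, 28, 35-day gaps.
Each is the final Wednesday of its month — August 31, 2005 is past the 28th, so '4th Wednesday' doesn't fit.
Last Wednesday of December 2005: December 28, 2005.

December 28, 2005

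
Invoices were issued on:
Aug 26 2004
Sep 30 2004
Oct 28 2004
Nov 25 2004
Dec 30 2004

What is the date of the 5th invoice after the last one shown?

May 26 2005

Every date is a Thursday; gaps 35, 28, 28, 35 days.
Each is the last Thursday of its month (at least one falls on the 29th or later, ruling out '4th Thursday').
January 2005 ends with Thursday Jan 27 2005.
Last Thursday of February 2005: Feb 24 2005.
March 2005 ends with Thursday Mar 31 2005.
April 2005 ends with Thursday Apr 28 2005.
May 2005 ends with Thursday May 26 2005.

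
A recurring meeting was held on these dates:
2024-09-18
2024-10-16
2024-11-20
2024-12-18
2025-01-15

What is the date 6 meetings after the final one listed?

2025-07-16

Gaps: 28, 35, 28, 28 days — a mix of 28 and 35. Every date is a Wednesday.
Each is the 3rd Wednesday of its month.
3rd Wednesday of February 2025: 2025-02-19.
March 2025 — 3rd Wednesday is 2025-03-19.
April 2025 — 3rd Wednesday is 2025-04-16.
3rd Wednesday of May 2025: 2025-05-21.
June 2025 — 3rd Wednesday is 2025-06-18.
July 2025 — 3rd Wednesday is 2025-07-16.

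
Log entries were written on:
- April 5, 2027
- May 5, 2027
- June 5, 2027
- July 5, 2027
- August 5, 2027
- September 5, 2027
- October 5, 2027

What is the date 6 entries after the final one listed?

April 5, 2028

Gaps: 30, 31, 30, 31, 31, 30 days — not constant. Every event is on the 5th of the month.
Pattern: the 5th of each month.
Next: November 2027 → November 5, 2027.
Next: December 2027 → December 5, 2027.
January 2028: January 5, 2028.
February 2028: February 5, 2028.
Next: March 2028 → March 5, 2028.
Next: April 2028 → April 5, 2028.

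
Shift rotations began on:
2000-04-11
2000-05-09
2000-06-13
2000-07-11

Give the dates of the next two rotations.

2000-08-08, 2000-09-12

These are Tuesdays at 28- or 35-day spacing (28, 35, 28).
The pattern: 2nd Tuesday of the month.
2nd Tuesday of August 2000: 2000-08-08.
September 2000 — 2nd Tuesday is 2000-09-12.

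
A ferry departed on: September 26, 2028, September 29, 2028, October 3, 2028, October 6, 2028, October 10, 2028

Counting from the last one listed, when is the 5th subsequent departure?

Every event lands on a Tuesday or Friday (gaps cycle 3, 4, 3, 4).
So the schedule is: every Tuesday and Friday.
Next Friday: October 13, 2028.
Next Tuesday: October 17, 2028.
Next Friday: October 20, 2028.
Next Tuesday: October 24, 2028.
Next Friday: October 27, 2028.

October 27, 2028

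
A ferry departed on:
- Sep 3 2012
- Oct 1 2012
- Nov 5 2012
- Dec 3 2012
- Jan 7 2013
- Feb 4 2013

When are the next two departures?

These are Mondays at 28- or 35-day spacing (28, 35, 28, 35, 28).
The pattern: 1st Monday of the month.
1st Monday of March 2013: Mar 4 2013.
April 2013 — 1st Monday is Apr 1 2013.

Mar 4 2013, Apr 1 2013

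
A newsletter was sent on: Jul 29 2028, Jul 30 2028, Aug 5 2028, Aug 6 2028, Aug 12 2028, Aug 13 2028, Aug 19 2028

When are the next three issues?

Aug 20 2028, Aug 26 2028, Aug 27 2028

The gap pattern 1, 6, 1, 6, 1, 6 repeats every 2 events.
These are the Saturdays and Sundays of each week.
The following Sunday is Aug 20 2028.
Next Saturday: Aug 26 2028.
The following Sunday is Aug 27 2028.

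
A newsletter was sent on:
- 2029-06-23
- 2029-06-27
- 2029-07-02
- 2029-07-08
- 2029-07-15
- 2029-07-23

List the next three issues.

2029-08-01, 2029-08-11, 2029-08-22

The spacing grows by 1 each time: 4, 5, 6, 7, 8 days.
Next gap: 9 days. 2029-07-23 + 9 days = 2029-08-01.
Next gap: 10 days. 2029-08-01 + 10 days = 2029-08-11.
Next gap: 11 days. 2029-08-11 + 11 days = 2029-08-22.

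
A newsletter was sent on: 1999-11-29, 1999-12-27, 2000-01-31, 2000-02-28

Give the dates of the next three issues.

All Mondays; the gaps (28, 35, 28) vary with month length.
This is the last Monday of each month.
Last Monday of March 2000: 2000-03-27.
Last Monday of April 2000: 2000-04-24.
Last Monday of May 2000: 2000-05-29.

2000-03-27, 2000-04-24, 2000-05-29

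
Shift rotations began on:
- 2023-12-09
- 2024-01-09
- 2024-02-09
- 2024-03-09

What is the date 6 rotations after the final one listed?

2024-09-09

The day-of-month is always 9 (31, 31, 29 days between events).
So this recurs on the 9th of each month.
Next: April 2024 → 2024-04-09.
Next: May 2024 → 2024-05-09.
June 2024: 2024-06-09.
July 2024: 2024-07-09.
Next: August 2024 → 2024-08-09.
Next: September 2024 → 2024-09-09.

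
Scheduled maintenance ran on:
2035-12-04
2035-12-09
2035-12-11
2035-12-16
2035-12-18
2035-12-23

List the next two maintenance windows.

2035-12-25, 2035-12-30

Every event lands on a Tuesday or Sunday (gaps cycle 5, 2, 5, 2, 5).
So the schedule is: every Tuesday and Sunday.
Next Tuesday: 2035-12-25.
Next Sunday: 2035-12-30.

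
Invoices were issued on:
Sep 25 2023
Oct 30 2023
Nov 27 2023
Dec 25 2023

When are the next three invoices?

Every date is a Monday; gaps 35, 28, 28 days.
Each is the last Monday of its month (at least one falls on the 29th or later, ruling out '4th Monday').
Last Monday of January 2024: Jan 29 2024.
February 2024 ends with Monday Feb 26 2024.
March 2024 ends with Monday Mar 25 2024.

Jan 29 2024, Feb 26 2024, Mar 25 2024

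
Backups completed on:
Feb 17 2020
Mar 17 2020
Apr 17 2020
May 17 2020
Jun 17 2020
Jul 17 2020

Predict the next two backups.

Each date is the 17th; the gaps (29, 31, 30, 31, 30) track the month lengths.
The rule is the 17th of each month.
August 2020: Aug 17 2020.
Next: September 2020 → Sep 17 2020.

Aug 17 2020, Sep 17 2020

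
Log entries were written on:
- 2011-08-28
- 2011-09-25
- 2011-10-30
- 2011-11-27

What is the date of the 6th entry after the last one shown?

These are Sundays with 28, 35, 28-day gaps.
Each is the final Sunday of its month — 2011-10-30 is past the 28th, so '4th Sunday' doesn't fit.
December 2011 ends with Sunday 2011-12-25.
Last Sunday of January 2012: 2012-01-29.
Last Sunday of February 2012: 2012-02-26.
March 2012 ends with Sunday 2012-03-25.
April 2012 ends with Sunday 2012-04-29.
Last Sunday of May 2012: 2012-05-27.

2012-05-27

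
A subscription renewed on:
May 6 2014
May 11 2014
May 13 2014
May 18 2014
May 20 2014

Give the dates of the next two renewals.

May 25 2014, May 27 2014

The gap pattern 5, 2, 5, 2 repeats every 2 events.
These are the Tuesdays and Sundays of each week.
The following Sunday is May 25 2014.
The following Tuesday is May 27 2014.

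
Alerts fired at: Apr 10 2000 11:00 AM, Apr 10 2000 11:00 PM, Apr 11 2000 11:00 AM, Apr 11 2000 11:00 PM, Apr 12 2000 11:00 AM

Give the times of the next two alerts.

Apr 12 2000 11:00 PM, Apr 13 2000 11:00 AM

Gaps: 12, 12, 12, 12 hours — each event is 12 hours after the previous one.
Apr 12 2000 11:00 AM + 12 h = Apr 12 2000 11:00 PM.
Apr 12 2000 11:00 PM + 12 h = Apr 13 2000 11:00 AM.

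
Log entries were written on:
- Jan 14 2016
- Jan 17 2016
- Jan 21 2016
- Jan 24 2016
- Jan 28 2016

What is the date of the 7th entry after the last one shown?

Feb 21 2016

The gap pattern 3, 4, 3, 4 repeats every 2 events.
These are the Thursdays and Sundays of each week.
Next Sunday: Jan 31 2016.
The following Thursday is Feb 4 2016.
Next Sunday: Feb 7 2016.
Next Thursday: Feb 11 2016.
Next Sunday: Feb 14 2016.
The following Thursday is Feb 18 2016.
The following Sunday is Feb 21 2016.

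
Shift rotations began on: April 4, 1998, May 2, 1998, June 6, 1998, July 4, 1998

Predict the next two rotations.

August 1, 1998; September 5, 1998

These are Saturdays at 28- or 35-day spacing (28, 35, 28).
The pattern: 1st Saturday of the month.
1st Saturday of August 1998: August 1, 1998.
September 1998 — 1st Saturday is September 5, 1998.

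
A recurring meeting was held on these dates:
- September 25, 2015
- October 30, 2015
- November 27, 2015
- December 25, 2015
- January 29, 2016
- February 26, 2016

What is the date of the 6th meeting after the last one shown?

August 26, 2016

These are Fridays with 35, 28, 28, 35, 28-day gaps.
Each is the final Friday of its month — October 30, 2015 is past the 28th, so '4th Friday' doesn't fit.
March 2016 ends with Friday March 25, 2016.
Last Friday of April 2016: April 29, 2016.
May 2016 ends with Friday May 27, 2016.
June 2016 ends with Friday June 24, 2016.
Last Friday of July 2016: July 29, 2016.
Last Friday of August 2016: August 26, 2016.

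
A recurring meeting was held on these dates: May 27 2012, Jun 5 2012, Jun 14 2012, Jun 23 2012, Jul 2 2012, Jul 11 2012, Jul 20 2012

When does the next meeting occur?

Jul 29 2012

Gaps between consecutive events: 9, 9, 9, 9, 9, 9 days — a constant 9-day interval.
Jul 20 2012 + 9 days = Jul 29 2012.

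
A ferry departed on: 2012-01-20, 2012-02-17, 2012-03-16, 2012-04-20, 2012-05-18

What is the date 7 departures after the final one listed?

These are Fridays at 28- or 35-day spacing (28, 28, 35, 28).
The pattern: 3rd Friday of the month.
June 2012 — 3rd Friday is 2012-06-15.
July 2012 — 3rd Friday is 2012-07-20.
August 2012 — 3rd Friday is 2012-08-17.
3rd Friday of September 2012: 2012-09-21.
October 2012 — 3rd Friday is 2012-10-19.
November 2012 — 3rd Friday is 2012-11-16.
December 2012 — 3rd Friday is 2012-12-21.

2012-12-21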